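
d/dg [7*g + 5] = 7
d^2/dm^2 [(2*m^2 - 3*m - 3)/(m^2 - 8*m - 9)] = 2*(13*m^3 + 45*m^2 - 9*m + 159)/(m^6 - 24*m^5 + 165*m^4 - 80*m^3 - 1485*m^2 - 1944*m - 729)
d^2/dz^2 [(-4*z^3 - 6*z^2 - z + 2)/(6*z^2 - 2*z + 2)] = (-19*z^3 + 120*z^2 - 21*z - 11)/(27*z^6 - 27*z^5 + 36*z^4 - 19*z^3 + 12*z^2 - 3*z + 1)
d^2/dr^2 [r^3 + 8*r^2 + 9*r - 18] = 6*r + 16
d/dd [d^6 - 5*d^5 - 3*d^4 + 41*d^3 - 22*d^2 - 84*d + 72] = 6*d^5 - 25*d^4 - 12*d^3 + 123*d^2 - 44*d - 84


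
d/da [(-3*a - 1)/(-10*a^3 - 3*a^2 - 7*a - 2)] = (30*a^3 + 9*a^2 + 21*a - (3*a + 1)*(30*a^2 + 6*a + 7) + 6)/(10*a^3 + 3*a^2 + 7*a + 2)^2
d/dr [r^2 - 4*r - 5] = 2*r - 4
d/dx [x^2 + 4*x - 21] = 2*x + 4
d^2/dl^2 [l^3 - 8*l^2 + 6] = 6*l - 16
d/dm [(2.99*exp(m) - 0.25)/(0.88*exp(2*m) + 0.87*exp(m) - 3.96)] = (-2.6312*exp(2*m) + 0.44*exp(m) - 11.6229)*exp(m)/(0.7744*exp(4*m) + 1.5312*exp(3*m) - 6.2127*exp(2*m) - 6.8904*exp(m) + 15.6816)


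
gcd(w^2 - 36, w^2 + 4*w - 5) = 1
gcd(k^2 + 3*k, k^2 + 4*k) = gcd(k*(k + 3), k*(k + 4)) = k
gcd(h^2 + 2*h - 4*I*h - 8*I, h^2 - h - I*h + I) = 1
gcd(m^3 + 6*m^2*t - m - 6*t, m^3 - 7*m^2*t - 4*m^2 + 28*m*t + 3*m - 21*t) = m - 1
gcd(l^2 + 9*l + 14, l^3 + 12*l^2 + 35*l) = l + 7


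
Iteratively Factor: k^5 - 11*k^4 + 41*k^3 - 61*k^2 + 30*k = (k - 1)*(k^4 - 10*k^3 + 31*k^2 - 30*k) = (k - 5)*(k - 1)*(k^3 - 5*k^2 + 6*k) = k*(k - 5)*(k - 1)*(k^2 - 5*k + 6) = k*(k - 5)*(k - 3)*(k - 1)*(k - 2)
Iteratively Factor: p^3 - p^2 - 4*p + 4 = (p - 1)*(p^2 - 4) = (p - 1)*(p + 2)*(p - 2)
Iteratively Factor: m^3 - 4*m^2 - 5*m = (m)*(m^2 - 4*m - 5) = m*(m + 1)*(m - 5)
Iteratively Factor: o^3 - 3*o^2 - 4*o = (o)*(o^2 - 3*o - 4) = o*(o + 1)*(o - 4)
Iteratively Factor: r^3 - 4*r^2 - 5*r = (r - 5)*(r^2 + r) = r*(r - 5)*(r + 1)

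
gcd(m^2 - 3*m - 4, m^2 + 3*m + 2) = m + 1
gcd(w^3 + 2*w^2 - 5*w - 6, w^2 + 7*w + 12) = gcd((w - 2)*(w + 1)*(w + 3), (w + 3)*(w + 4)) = w + 3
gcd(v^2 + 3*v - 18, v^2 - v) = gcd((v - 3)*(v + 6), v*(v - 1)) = 1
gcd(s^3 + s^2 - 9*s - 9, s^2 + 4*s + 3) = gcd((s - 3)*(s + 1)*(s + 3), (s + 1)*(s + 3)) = s^2 + 4*s + 3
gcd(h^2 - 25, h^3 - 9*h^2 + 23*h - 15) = h - 5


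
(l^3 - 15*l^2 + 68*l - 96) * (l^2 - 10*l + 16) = l^5 - 25*l^4 + 234*l^3 - 1016*l^2 + 2048*l - 1536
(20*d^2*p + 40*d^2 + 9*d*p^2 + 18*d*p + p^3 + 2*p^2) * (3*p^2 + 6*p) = 60*d^2*p^3 + 240*d^2*p^2 + 240*d^2*p + 27*d*p^4 + 108*d*p^3 + 108*d*p^2 + 3*p^5 + 12*p^4 + 12*p^3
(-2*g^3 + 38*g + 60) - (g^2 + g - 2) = -2*g^3 - g^2 + 37*g + 62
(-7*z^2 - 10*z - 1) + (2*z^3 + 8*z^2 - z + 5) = 2*z^3 + z^2 - 11*z + 4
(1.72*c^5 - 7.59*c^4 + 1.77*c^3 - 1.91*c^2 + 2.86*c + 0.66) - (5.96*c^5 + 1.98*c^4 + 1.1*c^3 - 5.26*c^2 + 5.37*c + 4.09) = -4.24*c^5 - 9.57*c^4 + 0.67*c^3 + 3.35*c^2 - 2.51*c - 3.43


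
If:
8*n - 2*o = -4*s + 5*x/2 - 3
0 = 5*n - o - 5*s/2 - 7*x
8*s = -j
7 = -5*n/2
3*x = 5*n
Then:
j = -5408/135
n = -14/5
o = 166/27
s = 676/135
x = -14/3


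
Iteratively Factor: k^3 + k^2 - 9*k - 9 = (k + 1)*(k^2 - 9) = (k + 1)*(k + 3)*(k - 3)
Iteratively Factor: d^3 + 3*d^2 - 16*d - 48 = (d + 4)*(d^2 - d - 12) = (d + 3)*(d + 4)*(d - 4)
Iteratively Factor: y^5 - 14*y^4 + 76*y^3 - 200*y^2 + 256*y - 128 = (y - 2)*(y^4 - 12*y^3 + 52*y^2 - 96*y + 64) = (y - 2)^2*(y^3 - 10*y^2 + 32*y - 32) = (y - 4)*(y - 2)^2*(y^2 - 6*y + 8) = (y - 4)^2*(y - 2)^2*(y - 2)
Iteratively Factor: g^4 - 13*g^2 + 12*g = (g + 4)*(g^3 - 4*g^2 + 3*g) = (g - 3)*(g + 4)*(g^2 - g) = g*(g - 3)*(g + 4)*(g - 1)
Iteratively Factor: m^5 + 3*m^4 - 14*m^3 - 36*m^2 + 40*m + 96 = (m - 2)*(m^4 + 5*m^3 - 4*m^2 - 44*m - 48) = (m - 2)*(m + 2)*(m^3 + 3*m^2 - 10*m - 24) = (m - 3)*(m - 2)*(m + 2)*(m^2 + 6*m + 8) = (m - 3)*(m - 2)*(m + 2)*(m + 4)*(m + 2)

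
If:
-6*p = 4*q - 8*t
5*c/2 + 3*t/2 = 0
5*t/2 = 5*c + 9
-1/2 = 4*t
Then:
No Solution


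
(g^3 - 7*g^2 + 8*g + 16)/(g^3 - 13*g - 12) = (g - 4)/(g + 3)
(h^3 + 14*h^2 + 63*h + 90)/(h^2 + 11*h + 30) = h + 3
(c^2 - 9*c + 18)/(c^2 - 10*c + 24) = (c - 3)/(c - 4)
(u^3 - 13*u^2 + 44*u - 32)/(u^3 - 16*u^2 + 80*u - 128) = (u - 1)/(u - 4)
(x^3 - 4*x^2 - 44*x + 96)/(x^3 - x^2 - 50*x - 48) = (x - 2)/(x + 1)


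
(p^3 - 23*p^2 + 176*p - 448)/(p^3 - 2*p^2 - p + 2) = (p^3 - 23*p^2 + 176*p - 448)/(p^3 - 2*p^2 - p + 2)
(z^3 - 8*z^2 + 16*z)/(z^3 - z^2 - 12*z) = (z - 4)/(z + 3)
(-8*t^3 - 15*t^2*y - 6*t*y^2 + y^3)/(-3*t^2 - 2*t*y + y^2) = (-8*t^2 - 7*t*y + y^2)/(-3*t + y)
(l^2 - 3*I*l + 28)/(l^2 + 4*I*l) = (l - 7*I)/l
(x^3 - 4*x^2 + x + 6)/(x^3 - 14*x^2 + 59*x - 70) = (x^2 - 2*x - 3)/(x^2 - 12*x + 35)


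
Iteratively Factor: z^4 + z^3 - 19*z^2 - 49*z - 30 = (z + 3)*(z^3 - 2*z^2 - 13*z - 10) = (z - 5)*(z + 3)*(z^2 + 3*z + 2) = (z - 5)*(z + 2)*(z + 3)*(z + 1)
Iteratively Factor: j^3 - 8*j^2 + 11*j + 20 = (j - 5)*(j^2 - 3*j - 4) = (j - 5)*(j + 1)*(j - 4)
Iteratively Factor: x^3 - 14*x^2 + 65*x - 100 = (x - 5)*(x^2 - 9*x + 20) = (x - 5)^2*(x - 4)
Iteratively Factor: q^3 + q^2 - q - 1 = (q + 1)*(q^2 - 1) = (q - 1)*(q + 1)*(q + 1)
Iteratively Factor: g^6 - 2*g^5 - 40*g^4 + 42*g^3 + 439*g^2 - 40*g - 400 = (g + 4)*(g^5 - 6*g^4 - 16*g^3 + 106*g^2 + 15*g - 100) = (g + 4)^2*(g^4 - 10*g^3 + 24*g^2 + 10*g - 25) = (g - 1)*(g + 4)^2*(g^3 - 9*g^2 + 15*g + 25) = (g - 1)*(g + 1)*(g + 4)^2*(g^2 - 10*g + 25) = (g - 5)*(g - 1)*(g + 1)*(g + 4)^2*(g - 5)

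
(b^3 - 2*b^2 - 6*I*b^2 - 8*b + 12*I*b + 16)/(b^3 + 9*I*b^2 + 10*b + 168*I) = (b^2 - 2*b*(1 + I) + 4*I)/(b^2 + 13*I*b - 42)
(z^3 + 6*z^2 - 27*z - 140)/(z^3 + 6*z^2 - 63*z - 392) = (z^2 - z - 20)/(z^2 - z - 56)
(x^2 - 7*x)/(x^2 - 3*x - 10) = x*(7 - x)/(-x^2 + 3*x + 10)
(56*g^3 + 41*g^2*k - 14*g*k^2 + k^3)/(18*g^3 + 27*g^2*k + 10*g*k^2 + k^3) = (56*g^2 - 15*g*k + k^2)/(18*g^2 + 9*g*k + k^2)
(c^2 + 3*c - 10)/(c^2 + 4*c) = (c^2 + 3*c - 10)/(c*(c + 4))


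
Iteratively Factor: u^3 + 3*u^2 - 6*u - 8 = (u + 1)*(u^2 + 2*u - 8) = (u - 2)*(u + 1)*(u + 4)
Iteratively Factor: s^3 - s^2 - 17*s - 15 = (s + 1)*(s^2 - 2*s - 15) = (s + 1)*(s + 3)*(s - 5)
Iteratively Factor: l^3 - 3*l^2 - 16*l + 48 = (l + 4)*(l^2 - 7*l + 12) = (l - 4)*(l + 4)*(l - 3)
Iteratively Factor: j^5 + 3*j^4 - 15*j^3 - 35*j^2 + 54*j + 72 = (j + 1)*(j^4 + 2*j^3 - 17*j^2 - 18*j + 72) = (j - 3)*(j + 1)*(j^3 + 5*j^2 - 2*j - 24) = (j - 3)*(j + 1)*(j + 3)*(j^2 + 2*j - 8) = (j - 3)*(j - 2)*(j + 1)*(j + 3)*(j + 4)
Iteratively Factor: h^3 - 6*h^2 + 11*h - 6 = (h - 1)*(h^2 - 5*h + 6) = (h - 3)*(h - 1)*(h - 2)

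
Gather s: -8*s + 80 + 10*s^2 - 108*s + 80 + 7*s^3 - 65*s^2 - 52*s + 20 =7*s^3 - 55*s^2 - 168*s + 180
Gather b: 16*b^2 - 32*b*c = 16*b^2 - 32*b*c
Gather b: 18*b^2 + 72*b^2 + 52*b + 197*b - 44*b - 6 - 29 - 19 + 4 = 90*b^2 + 205*b - 50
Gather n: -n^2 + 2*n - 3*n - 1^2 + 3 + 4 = -n^2 - n + 6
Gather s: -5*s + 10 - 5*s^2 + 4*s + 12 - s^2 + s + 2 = 24 - 6*s^2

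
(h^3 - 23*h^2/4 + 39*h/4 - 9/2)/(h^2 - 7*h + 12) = (4*h^2 - 11*h + 6)/(4*(h - 4))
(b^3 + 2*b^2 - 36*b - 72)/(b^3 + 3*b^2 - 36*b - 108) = (b + 2)/(b + 3)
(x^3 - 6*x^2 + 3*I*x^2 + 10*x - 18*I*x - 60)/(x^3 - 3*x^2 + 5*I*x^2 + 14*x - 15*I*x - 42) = (x^2 + x*(-6 + 5*I) - 30*I)/(x^2 + x*(-3 + 7*I) - 21*I)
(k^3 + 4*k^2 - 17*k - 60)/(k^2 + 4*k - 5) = (k^2 - k - 12)/(k - 1)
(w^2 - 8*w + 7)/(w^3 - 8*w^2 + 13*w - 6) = (w - 7)/(w^2 - 7*w + 6)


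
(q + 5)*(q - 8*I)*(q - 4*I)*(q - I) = q^4 + 5*q^3 - 13*I*q^3 - 44*q^2 - 65*I*q^2 - 220*q + 32*I*q + 160*I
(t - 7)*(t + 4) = t^2 - 3*t - 28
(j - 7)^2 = j^2 - 14*j + 49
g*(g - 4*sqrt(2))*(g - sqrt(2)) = g^3 - 5*sqrt(2)*g^2 + 8*g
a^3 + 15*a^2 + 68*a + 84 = (a + 2)*(a + 6)*(a + 7)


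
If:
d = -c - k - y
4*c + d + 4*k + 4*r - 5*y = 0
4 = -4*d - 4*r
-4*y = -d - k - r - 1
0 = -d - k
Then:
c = -4/19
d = -16/19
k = 16/19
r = -3/19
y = 4/19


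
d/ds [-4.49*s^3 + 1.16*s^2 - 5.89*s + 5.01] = -13.47*s^2 + 2.32*s - 5.89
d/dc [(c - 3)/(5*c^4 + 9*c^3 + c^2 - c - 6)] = (5*c^4 + 9*c^3 + c^2 - c - (c - 3)*(20*c^3 + 27*c^2 + 2*c - 1) - 6)/(5*c^4 + 9*c^3 + c^2 - c - 6)^2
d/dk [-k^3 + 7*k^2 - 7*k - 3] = -3*k^2 + 14*k - 7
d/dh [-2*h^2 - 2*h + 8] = -4*h - 2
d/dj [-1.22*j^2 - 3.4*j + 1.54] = -2.44*j - 3.4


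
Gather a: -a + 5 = 5 - a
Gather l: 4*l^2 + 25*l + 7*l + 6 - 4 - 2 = 4*l^2 + 32*l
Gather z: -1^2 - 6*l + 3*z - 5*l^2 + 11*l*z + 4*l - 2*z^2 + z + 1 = -5*l^2 - 2*l - 2*z^2 + z*(11*l + 4)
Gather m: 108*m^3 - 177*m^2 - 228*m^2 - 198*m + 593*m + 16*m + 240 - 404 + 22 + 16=108*m^3 - 405*m^2 + 411*m - 126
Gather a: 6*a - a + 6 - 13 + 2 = 5*a - 5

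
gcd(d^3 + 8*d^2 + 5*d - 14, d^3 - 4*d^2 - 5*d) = 1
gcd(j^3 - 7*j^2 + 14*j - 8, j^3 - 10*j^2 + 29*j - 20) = j^2 - 5*j + 4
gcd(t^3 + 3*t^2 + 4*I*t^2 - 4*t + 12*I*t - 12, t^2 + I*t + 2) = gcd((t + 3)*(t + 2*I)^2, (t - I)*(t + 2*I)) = t + 2*I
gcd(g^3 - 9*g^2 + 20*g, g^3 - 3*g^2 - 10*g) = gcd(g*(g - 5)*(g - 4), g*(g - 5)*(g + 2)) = g^2 - 5*g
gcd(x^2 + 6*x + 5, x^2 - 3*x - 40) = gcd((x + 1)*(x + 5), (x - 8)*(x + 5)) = x + 5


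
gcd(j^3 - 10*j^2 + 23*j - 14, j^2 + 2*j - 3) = j - 1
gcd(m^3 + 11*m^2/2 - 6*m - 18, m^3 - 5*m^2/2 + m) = m - 2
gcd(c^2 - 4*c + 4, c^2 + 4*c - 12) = c - 2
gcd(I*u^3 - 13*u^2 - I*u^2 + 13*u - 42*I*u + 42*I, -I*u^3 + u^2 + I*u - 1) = u - 1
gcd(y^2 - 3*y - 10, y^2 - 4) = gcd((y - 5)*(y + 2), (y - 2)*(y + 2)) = y + 2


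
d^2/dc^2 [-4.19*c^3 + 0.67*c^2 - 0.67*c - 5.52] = 1.34 - 25.14*c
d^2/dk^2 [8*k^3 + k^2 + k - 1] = 48*k + 2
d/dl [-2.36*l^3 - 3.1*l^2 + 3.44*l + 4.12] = -7.08*l^2 - 6.2*l + 3.44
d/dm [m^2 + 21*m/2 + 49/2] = 2*m + 21/2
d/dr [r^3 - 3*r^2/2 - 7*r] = 3*r^2 - 3*r - 7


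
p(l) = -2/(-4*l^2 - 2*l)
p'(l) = -2*(8*l + 2)/(-4*l^2 - 2*l)^2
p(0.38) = 1.50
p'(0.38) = -5.63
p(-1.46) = 0.36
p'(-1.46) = 0.62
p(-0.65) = 5.13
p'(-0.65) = 42.08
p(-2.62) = 0.09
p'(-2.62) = 0.08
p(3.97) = 0.03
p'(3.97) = -0.01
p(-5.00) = 0.02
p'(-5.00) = 0.01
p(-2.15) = 0.14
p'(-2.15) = 0.15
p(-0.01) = -102.04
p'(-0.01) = -9995.84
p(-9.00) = 0.01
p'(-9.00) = 0.00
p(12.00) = 0.00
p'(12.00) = 0.00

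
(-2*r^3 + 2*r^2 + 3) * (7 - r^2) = 2*r^5 - 2*r^4 - 14*r^3 + 11*r^2 + 21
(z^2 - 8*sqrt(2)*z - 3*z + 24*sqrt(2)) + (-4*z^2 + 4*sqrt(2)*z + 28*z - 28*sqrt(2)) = -3*z^2 - 4*sqrt(2)*z + 25*z - 4*sqrt(2)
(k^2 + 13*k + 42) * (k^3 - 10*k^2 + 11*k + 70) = k^5 + 3*k^4 - 77*k^3 - 207*k^2 + 1372*k + 2940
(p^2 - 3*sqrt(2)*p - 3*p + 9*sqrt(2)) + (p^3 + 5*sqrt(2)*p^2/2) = p^3 + p^2 + 5*sqrt(2)*p^2/2 - 3*sqrt(2)*p - 3*p + 9*sqrt(2)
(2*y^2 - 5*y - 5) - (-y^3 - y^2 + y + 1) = y^3 + 3*y^2 - 6*y - 6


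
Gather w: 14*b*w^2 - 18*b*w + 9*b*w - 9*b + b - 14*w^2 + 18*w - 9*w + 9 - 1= -8*b + w^2*(14*b - 14) + w*(9 - 9*b) + 8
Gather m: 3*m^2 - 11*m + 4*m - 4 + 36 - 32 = 3*m^2 - 7*m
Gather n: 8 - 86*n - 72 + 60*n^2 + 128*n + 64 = 60*n^2 + 42*n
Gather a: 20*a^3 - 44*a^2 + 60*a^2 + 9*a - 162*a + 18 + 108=20*a^3 + 16*a^2 - 153*a + 126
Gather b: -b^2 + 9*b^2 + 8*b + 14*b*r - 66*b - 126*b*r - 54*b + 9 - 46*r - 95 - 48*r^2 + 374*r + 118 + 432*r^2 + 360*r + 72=8*b^2 + b*(-112*r - 112) + 384*r^2 + 688*r + 104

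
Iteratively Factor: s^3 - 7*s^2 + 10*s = (s - 2)*(s^2 - 5*s) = s*(s - 2)*(s - 5)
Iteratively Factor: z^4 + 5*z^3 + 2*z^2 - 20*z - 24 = (z + 3)*(z^3 + 2*z^2 - 4*z - 8) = (z + 2)*(z + 3)*(z^2 - 4) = (z + 2)^2*(z + 3)*(z - 2)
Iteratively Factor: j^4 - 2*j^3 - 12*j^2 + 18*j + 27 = (j + 1)*(j^3 - 3*j^2 - 9*j + 27) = (j - 3)*(j + 1)*(j^2 - 9) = (j - 3)^2*(j + 1)*(j + 3)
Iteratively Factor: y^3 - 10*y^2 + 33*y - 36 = (y - 4)*(y^2 - 6*y + 9) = (y - 4)*(y - 3)*(y - 3)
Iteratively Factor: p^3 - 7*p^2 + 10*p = (p - 2)*(p^2 - 5*p) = p*(p - 2)*(p - 5)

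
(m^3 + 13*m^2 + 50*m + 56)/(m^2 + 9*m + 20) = (m^2 + 9*m + 14)/(m + 5)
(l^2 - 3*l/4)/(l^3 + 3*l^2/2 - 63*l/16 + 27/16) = 4*l/(4*l^2 + 9*l - 9)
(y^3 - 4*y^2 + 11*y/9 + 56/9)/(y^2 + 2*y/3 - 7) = (3*y^2 - 5*y - 8)/(3*(y + 3))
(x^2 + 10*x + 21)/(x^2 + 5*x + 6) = (x + 7)/(x + 2)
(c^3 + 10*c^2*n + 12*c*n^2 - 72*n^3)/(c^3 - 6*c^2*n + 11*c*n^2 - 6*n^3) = (c^2 + 12*c*n + 36*n^2)/(c^2 - 4*c*n + 3*n^2)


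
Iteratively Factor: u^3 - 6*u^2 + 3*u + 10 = (u - 5)*(u^2 - u - 2) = (u - 5)*(u + 1)*(u - 2)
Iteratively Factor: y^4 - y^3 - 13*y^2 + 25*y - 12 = (y - 3)*(y^3 + 2*y^2 - 7*y + 4) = (y - 3)*(y - 1)*(y^2 + 3*y - 4) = (y - 3)*(y - 1)*(y + 4)*(y - 1)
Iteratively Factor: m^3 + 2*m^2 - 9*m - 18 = (m + 3)*(m^2 - m - 6) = (m - 3)*(m + 3)*(m + 2)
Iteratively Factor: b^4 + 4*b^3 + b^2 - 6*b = (b + 3)*(b^3 + b^2 - 2*b) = b*(b + 3)*(b^2 + b - 2) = b*(b + 2)*(b + 3)*(b - 1)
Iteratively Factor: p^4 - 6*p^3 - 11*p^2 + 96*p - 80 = (p + 4)*(p^3 - 10*p^2 + 29*p - 20) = (p - 1)*(p + 4)*(p^2 - 9*p + 20) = (p - 4)*(p - 1)*(p + 4)*(p - 5)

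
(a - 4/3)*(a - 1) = a^2 - 7*a/3 + 4/3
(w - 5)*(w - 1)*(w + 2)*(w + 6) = w^4 + 2*w^3 - 31*w^2 - 32*w + 60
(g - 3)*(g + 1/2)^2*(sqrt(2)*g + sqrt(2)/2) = sqrt(2)*g^4 - 3*sqrt(2)*g^3/2 - 15*sqrt(2)*g^2/4 - 17*sqrt(2)*g/8 - 3*sqrt(2)/8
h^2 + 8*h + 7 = (h + 1)*(h + 7)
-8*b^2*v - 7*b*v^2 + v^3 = v*(-8*b + v)*(b + v)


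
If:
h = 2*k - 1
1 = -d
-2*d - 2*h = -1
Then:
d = -1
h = 3/2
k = 5/4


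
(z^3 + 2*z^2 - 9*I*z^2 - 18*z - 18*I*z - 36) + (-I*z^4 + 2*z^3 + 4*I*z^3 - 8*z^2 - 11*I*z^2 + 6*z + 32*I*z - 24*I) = -I*z^4 + 3*z^3 + 4*I*z^3 - 6*z^2 - 20*I*z^2 - 12*z + 14*I*z - 36 - 24*I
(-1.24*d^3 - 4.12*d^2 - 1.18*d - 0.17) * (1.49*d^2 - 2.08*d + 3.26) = -1.8476*d^5 - 3.5596*d^4 + 2.769*d^3 - 11.2301*d^2 - 3.4932*d - 0.5542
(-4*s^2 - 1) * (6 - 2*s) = 8*s^3 - 24*s^2 + 2*s - 6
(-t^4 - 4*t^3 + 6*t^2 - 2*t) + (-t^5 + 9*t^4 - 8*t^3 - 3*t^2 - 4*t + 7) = -t^5 + 8*t^4 - 12*t^3 + 3*t^2 - 6*t + 7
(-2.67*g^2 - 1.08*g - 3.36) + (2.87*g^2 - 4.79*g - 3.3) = 0.2*g^2 - 5.87*g - 6.66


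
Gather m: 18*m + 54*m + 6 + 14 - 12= 72*m + 8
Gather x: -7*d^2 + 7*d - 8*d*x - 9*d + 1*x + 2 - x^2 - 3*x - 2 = -7*d^2 - 2*d - x^2 + x*(-8*d - 2)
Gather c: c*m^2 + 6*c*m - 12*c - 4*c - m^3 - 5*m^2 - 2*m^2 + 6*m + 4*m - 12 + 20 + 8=c*(m^2 + 6*m - 16) - m^3 - 7*m^2 + 10*m + 16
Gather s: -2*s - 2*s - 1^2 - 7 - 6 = -4*s - 14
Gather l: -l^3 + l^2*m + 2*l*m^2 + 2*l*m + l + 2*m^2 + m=-l^3 + l^2*m + l*(2*m^2 + 2*m + 1) + 2*m^2 + m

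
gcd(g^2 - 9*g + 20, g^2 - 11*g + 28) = g - 4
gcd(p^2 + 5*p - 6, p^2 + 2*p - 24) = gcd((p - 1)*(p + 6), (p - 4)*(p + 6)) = p + 6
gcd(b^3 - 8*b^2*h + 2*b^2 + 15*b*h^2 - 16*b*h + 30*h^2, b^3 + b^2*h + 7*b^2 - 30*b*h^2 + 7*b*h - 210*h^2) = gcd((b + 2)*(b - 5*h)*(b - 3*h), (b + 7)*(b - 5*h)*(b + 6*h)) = b - 5*h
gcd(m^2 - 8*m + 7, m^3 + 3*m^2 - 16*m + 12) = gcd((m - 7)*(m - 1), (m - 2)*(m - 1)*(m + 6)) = m - 1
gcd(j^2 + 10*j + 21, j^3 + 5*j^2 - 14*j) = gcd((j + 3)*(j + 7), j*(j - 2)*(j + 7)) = j + 7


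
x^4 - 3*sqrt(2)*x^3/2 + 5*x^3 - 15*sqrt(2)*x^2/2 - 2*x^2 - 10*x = x*(x + 5)*(x - 2*sqrt(2))*(x + sqrt(2)/2)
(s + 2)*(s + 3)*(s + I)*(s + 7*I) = s^4 + 5*s^3 + 8*I*s^3 - s^2 + 40*I*s^2 - 35*s + 48*I*s - 42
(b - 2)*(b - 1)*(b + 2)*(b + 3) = b^4 + 2*b^3 - 7*b^2 - 8*b + 12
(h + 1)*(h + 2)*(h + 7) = h^3 + 10*h^2 + 23*h + 14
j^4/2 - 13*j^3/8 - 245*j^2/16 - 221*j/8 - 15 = (j/2 + 1)*(j - 8)*(j + 5/4)*(j + 3/2)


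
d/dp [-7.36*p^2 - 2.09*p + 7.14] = -14.72*p - 2.09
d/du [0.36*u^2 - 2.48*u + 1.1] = 0.72*u - 2.48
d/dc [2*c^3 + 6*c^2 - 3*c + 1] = 6*c^2 + 12*c - 3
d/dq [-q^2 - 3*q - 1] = -2*q - 3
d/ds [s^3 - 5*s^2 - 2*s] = 3*s^2 - 10*s - 2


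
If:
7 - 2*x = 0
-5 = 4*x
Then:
No Solution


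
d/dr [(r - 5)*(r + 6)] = 2*r + 1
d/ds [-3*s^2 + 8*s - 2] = 8 - 6*s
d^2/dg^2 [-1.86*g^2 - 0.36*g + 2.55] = -3.72000000000000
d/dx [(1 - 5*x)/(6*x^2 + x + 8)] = (-30*x^2 - 5*x + (5*x - 1)*(12*x + 1) - 40)/(6*x^2 + x + 8)^2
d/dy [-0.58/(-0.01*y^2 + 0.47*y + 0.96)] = (0.2726 - 0.0116*y)/(-0.01*y^2 + 0.47*y + 0.96)^2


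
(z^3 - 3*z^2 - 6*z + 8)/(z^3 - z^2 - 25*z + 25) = (z^2 - 2*z - 8)/(z^2 - 25)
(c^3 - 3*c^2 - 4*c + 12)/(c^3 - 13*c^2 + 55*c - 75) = (c^2 - 4)/(c^2 - 10*c + 25)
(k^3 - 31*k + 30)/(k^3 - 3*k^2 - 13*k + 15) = (k + 6)/(k + 3)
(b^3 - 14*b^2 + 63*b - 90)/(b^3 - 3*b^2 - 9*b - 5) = (b^2 - 9*b + 18)/(b^2 + 2*b + 1)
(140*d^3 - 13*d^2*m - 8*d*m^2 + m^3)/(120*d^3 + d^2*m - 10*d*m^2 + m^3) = (28*d^2 + 3*d*m - m^2)/(24*d^2 + 5*d*m - m^2)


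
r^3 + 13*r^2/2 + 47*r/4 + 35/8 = (r + 1/2)*(r + 5/2)*(r + 7/2)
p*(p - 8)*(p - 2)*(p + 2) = p^4 - 8*p^3 - 4*p^2 + 32*p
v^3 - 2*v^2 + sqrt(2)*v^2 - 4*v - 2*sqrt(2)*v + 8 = (v - 2)*(v - sqrt(2))*(v + 2*sqrt(2))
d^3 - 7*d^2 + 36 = (d - 6)*(d - 3)*(d + 2)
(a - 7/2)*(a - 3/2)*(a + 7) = a^3 + 2*a^2 - 119*a/4 + 147/4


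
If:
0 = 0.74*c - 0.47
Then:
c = 0.64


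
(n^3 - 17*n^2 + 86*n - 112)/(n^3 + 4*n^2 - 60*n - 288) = (n^2 - 9*n + 14)/(n^2 + 12*n + 36)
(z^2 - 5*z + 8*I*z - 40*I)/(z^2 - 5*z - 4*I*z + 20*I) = (z + 8*I)/(z - 4*I)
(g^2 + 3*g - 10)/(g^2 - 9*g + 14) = (g + 5)/(g - 7)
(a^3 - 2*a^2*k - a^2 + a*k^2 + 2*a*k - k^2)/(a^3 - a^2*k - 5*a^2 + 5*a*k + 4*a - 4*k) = (a - k)/(a - 4)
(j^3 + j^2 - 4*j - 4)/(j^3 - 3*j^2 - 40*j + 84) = (j^2 + 3*j + 2)/(j^2 - j - 42)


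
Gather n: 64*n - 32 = 64*n - 32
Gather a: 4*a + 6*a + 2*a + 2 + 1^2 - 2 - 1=12*a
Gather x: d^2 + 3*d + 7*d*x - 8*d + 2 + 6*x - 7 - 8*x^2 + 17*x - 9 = d^2 - 5*d - 8*x^2 + x*(7*d + 23) - 14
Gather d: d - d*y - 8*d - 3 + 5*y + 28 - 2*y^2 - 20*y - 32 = d*(-y - 7) - 2*y^2 - 15*y - 7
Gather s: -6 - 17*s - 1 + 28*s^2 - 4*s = 28*s^2 - 21*s - 7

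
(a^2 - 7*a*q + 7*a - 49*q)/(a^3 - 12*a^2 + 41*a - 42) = (a^2 - 7*a*q + 7*a - 49*q)/(a^3 - 12*a^2 + 41*a - 42)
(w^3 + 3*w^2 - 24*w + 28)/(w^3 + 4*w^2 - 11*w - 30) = (w^3 + 3*w^2 - 24*w + 28)/(w^3 + 4*w^2 - 11*w - 30)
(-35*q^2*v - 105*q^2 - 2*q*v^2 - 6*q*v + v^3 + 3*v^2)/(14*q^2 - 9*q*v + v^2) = (-5*q*v - 15*q - v^2 - 3*v)/(2*q - v)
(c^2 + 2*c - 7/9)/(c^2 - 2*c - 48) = (-c^2 - 2*c + 7/9)/(-c^2 + 2*c + 48)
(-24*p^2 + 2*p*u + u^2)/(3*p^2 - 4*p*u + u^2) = (-24*p^2 + 2*p*u + u^2)/(3*p^2 - 4*p*u + u^2)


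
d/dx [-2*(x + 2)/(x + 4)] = -4/(x + 4)^2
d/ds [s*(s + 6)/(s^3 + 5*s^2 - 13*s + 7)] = (-s^3 - 13*s^2 - 56*s - 42)/(s^5 + 11*s^4 + 10*s^3 - 106*s^2 + 133*s - 49)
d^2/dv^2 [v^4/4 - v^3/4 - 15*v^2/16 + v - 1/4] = 3*v^2 - 3*v/2 - 15/8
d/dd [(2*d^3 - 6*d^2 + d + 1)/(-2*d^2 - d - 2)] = (-4*d^4 - 4*d^3 - 4*d^2 + 28*d - 1)/(4*d^4 + 4*d^3 + 9*d^2 + 4*d + 4)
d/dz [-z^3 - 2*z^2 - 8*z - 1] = -3*z^2 - 4*z - 8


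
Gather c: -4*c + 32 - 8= 24 - 4*c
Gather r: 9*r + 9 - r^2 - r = -r^2 + 8*r + 9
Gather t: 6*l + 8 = 6*l + 8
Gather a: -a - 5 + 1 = -a - 4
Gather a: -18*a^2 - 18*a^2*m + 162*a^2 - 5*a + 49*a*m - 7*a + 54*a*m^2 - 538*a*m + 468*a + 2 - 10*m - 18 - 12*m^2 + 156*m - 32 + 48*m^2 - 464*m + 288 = a^2*(144 - 18*m) + a*(54*m^2 - 489*m + 456) + 36*m^2 - 318*m + 240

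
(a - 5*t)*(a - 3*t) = a^2 - 8*a*t + 15*t^2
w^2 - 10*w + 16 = (w - 8)*(w - 2)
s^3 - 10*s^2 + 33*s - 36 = (s - 4)*(s - 3)^2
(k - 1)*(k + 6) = k^2 + 5*k - 6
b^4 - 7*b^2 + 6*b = b*(b - 2)*(b - 1)*(b + 3)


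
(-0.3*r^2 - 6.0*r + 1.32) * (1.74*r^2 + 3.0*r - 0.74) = -0.522*r^4 - 11.34*r^3 - 15.4812*r^2 + 8.4*r - 0.9768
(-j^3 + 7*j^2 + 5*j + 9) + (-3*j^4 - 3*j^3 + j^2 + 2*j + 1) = -3*j^4 - 4*j^3 + 8*j^2 + 7*j + 10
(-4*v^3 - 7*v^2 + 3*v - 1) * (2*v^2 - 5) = -8*v^5 - 14*v^4 + 26*v^3 + 33*v^2 - 15*v + 5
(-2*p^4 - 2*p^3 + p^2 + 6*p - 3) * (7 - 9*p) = 18*p^5 + 4*p^4 - 23*p^3 - 47*p^2 + 69*p - 21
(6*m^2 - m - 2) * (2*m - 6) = 12*m^3 - 38*m^2 + 2*m + 12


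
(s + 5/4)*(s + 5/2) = s^2 + 15*s/4 + 25/8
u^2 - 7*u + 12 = (u - 4)*(u - 3)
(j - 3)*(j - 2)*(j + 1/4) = j^3 - 19*j^2/4 + 19*j/4 + 3/2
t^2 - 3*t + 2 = (t - 2)*(t - 1)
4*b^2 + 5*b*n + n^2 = (b + n)*(4*b + n)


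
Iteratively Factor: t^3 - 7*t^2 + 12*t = (t - 3)*(t^2 - 4*t) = t*(t - 3)*(t - 4)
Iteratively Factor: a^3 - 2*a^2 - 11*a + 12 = (a + 3)*(a^2 - 5*a + 4) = (a - 4)*(a + 3)*(a - 1)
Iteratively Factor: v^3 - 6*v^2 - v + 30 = (v - 5)*(v^2 - v - 6) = (v - 5)*(v + 2)*(v - 3)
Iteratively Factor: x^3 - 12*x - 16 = (x + 2)*(x^2 - 2*x - 8) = (x + 2)^2*(x - 4)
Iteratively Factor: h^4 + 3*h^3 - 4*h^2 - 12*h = (h + 3)*(h^3 - 4*h) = (h - 2)*(h + 3)*(h^2 + 2*h) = h*(h - 2)*(h + 3)*(h + 2)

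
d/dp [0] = 0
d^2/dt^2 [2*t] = 0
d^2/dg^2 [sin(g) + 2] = -sin(g)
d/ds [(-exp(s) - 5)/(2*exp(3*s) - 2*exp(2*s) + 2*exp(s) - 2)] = ((exp(s) + 5)*(3*exp(2*s) - 2*exp(s) + 1) - exp(3*s) + exp(2*s) - exp(s) + 1)*exp(s)/(2*(exp(3*s) - exp(2*s) + exp(s) - 1)^2)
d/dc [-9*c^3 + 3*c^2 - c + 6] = -27*c^2 + 6*c - 1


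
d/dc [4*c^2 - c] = 8*c - 1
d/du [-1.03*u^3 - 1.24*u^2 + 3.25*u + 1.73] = -3.09*u^2 - 2.48*u + 3.25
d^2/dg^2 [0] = 0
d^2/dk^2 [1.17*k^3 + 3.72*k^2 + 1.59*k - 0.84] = 7.02*k + 7.44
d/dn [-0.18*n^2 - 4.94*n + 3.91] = -0.36*n - 4.94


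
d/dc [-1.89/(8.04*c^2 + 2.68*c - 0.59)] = (30.3912*c + 5.0652)/(8.04*c^2 + 2.68*c - 0.59)^2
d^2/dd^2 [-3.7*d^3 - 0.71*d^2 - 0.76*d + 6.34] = -22.2*d - 1.42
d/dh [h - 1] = 1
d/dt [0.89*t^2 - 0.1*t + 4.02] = 1.78*t - 0.1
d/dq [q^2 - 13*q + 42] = 2*q - 13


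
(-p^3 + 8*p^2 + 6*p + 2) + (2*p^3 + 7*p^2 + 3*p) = p^3 + 15*p^2 + 9*p + 2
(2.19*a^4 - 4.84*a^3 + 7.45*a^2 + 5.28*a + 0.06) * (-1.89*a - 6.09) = -4.1391*a^5 - 4.1895*a^4 + 15.3951*a^3 - 55.3497*a^2 - 32.2686*a - 0.3654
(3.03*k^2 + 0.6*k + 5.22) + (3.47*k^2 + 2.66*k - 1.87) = 6.5*k^2 + 3.26*k + 3.35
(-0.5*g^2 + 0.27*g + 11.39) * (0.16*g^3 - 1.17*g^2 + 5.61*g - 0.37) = -0.08*g^5 + 0.6282*g^4 - 1.2985*g^3 - 11.6266*g^2 + 63.798*g - 4.2143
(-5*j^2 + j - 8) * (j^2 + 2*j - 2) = -5*j^4 - 9*j^3 + 4*j^2 - 18*j + 16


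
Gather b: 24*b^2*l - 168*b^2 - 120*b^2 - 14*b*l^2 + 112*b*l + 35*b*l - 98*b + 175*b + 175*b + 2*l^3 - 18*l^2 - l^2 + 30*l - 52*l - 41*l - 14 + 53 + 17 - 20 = b^2*(24*l - 288) + b*(-14*l^2 + 147*l + 252) + 2*l^3 - 19*l^2 - 63*l + 36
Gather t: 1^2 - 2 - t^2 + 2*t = -t^2 + 2*t - 1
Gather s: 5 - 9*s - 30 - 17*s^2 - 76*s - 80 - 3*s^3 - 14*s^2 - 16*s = -3*s^3 - 31*s^2 - 101*s - 105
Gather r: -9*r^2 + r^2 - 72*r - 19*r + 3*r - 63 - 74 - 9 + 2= -8*r^2 - 88*r - 144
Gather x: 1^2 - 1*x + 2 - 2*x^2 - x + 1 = -2*x^2 - 2*x + 4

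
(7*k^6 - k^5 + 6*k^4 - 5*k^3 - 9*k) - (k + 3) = 7*k^6 - k^5 + 6*k^4 - 5*k^3 - 10*k - 3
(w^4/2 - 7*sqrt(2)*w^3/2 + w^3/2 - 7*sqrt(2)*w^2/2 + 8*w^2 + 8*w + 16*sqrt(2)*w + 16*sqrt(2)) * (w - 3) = w^5/2 - 7*sqrt(2)*w^4/2 - w^4 + 13*w^3/2 + 7*sqrt(2)*w^3 - 16*w^2 + 53*sqrt(2)*w^2/2 - 32*sqrt(2)*w - 24*w - 48*sqrt(2)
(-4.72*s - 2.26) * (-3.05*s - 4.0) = 14.396*s^2 + 25.773*s + 9.04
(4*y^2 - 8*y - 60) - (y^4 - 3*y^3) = -y^4 + 3*y^3 + 4*y^2 - 8*y - 60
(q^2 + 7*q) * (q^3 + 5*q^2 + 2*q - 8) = q^5 + 12*q^4 + 37*q^3 + 6*q^2 - 56*q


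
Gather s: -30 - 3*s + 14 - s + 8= -4*s - 8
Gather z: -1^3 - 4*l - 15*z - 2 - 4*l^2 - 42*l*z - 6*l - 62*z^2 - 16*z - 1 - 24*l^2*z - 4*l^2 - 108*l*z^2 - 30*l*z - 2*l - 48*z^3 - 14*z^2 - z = -8*l^2 - 12*l - 48*z^3 + z^2*(-108*l - 76) + z*(-24*l^2 - 72*l - 32) - 4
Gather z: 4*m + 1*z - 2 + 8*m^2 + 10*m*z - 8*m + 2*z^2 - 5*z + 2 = 8*m^2 - 4*m + 2*z^2 + z*(10*m - 4)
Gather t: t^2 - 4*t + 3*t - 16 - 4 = t^2 - t - 20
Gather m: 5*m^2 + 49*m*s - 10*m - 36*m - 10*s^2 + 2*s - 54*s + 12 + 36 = 5*m^2 + m*(49*s - 46) - 10*s^2 - 52*s + 48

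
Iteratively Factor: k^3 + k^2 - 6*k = (k - 2)*(k^2 + 3*k) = (k - 2)*(k + 3)*(k)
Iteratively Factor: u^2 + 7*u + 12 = (u + 3)*(u + 4)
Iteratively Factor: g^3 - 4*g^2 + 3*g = (g - 3)*(g^2 - g) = (g - 3)*(g - 1)*(g)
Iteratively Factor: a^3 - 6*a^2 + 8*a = (a - 2)*(a^2 - 4*a) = (a - 4)*(a - 2)*(a)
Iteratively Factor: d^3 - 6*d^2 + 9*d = (d - 3)*(d^2 - 3*d) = d*(d - 3)*(d - 3)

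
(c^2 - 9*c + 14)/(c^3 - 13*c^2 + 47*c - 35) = (c - 2)/(c^2 - 6*c + 5)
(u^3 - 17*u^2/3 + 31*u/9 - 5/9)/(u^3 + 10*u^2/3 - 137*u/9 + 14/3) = (3*u^2 - 16*u + 5)/(3*u^2 + 11*u - 42)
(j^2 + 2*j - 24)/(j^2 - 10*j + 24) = (j + 6)/(j - 6)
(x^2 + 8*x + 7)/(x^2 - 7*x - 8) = (x + 7)/(x - 8)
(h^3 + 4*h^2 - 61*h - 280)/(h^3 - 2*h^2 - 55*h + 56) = (h + 5)/(h - 1)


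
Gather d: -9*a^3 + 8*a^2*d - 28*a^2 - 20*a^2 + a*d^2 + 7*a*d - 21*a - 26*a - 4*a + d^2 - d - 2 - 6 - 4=-9*a^3 - 48*a^2 - 51*a + d^2*(a + 1) + d*(8*a^2 + 7*a - 1) - 12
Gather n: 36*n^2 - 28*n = 36*n^2 - 28*n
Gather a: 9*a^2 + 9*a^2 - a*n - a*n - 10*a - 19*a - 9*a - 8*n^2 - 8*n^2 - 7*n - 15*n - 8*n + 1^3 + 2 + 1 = 18*a^2 + a*(-2*n - 38) - 16*n^2 - 30*n + 4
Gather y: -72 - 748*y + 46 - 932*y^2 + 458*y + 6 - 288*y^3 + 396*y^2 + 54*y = -288*y^3 - 536*y^2 - 236*y - 20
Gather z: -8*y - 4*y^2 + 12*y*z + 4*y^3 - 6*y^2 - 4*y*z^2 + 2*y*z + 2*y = 4*y^3 - 10*y^2 - 4*y*z^2 + 14*y*z - 6*y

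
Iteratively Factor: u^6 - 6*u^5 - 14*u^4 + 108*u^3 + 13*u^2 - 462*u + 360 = (u - 4)*(u^5 - 2*u^4 - 22*u^3 + 20*u^2 + 93*u - 90) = (u - 4)*(u - 1)*(u^4 - u^3 - 23*u^2 - 3*u + 90) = (u - 4)*(u - 1)*(u + 3)*(u^3 - 4*u^2 - 11*u + 30) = (u - 4)*(u - 2)*(u - 1)*(u + 3)*(u^2 - 2*u - 15) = (u - 5)*(u - 4)*(u - 2)*(u - 1)*(u + 3)*(u + 3)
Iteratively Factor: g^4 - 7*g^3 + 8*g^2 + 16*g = (g + 1)*(g^3 - 8*g^2 + 16*g) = (g - 4)*(g + 1)*(g^2 - 4*g) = g*(g - 4)*(g + 1)*(g - 4)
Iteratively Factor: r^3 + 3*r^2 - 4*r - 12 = (r + 2)*(r^2 + r - 6) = (r - 2)*(r + 2)*(r + 3)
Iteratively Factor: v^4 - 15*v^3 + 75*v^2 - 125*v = (v - 5)*(v^3 - 10*v^2 + 25*v) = (v - 5)^2*(v^2 - 5*v) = (v - 5)^3*(v)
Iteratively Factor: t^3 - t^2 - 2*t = (t)*(t^2 - t - 2) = t*(t + 1)*(t - 2)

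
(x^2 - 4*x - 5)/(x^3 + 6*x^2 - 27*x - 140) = (x + 1)/(x^2 + 11*x + 28)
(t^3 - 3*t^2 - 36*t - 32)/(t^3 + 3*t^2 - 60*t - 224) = (t + 1)/(t + 7)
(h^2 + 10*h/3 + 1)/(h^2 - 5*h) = (h^2 + 10*h/3 + 1)/(h*(h - 5))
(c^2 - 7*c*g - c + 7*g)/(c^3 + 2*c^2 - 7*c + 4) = (c - 7*g)/(c^2 + 3*c - 4)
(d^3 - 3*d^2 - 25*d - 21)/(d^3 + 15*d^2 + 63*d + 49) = (d^2 - 4*d - 21)/(d^2 + 14*d + 49)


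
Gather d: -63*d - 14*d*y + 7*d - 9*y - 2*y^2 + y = d*(-14*y - 56) - 2*y^2 - 8*y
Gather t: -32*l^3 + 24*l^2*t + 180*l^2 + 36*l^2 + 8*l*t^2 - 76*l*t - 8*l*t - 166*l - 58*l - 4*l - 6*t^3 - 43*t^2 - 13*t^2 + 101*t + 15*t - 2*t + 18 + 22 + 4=-32*l^3 + 216*l^2 - 228*l - 6*t^3 + t^2*(8*l - 56) + t*(24*l^2 - 84*l + 114) + 44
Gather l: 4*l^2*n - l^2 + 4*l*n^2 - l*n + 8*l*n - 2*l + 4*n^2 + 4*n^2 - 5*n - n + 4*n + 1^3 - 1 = l^2*(4*n - 1) + l*(4*n^2 + 7*n - 2) + 8*n^2 - 2*n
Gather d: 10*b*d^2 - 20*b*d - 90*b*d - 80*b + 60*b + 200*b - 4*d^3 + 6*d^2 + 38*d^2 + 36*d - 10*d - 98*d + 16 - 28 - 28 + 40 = 180*b - 4*d^3 + d^2*(10*b + 44) + d*(-110*b - 72)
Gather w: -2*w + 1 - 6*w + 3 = 4 - 8*w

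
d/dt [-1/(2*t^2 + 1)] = 4*t/(2*t^2 + 1)^2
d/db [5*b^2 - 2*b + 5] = 10*b - 2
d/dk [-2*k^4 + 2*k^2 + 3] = -8*k^3 + 4*k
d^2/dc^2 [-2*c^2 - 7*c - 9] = -4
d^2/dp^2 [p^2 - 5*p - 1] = 2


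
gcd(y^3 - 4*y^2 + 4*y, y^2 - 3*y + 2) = y - 2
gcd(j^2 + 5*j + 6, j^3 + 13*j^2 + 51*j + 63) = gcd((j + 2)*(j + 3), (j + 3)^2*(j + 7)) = j + 3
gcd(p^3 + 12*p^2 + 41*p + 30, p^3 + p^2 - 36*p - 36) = p^2 + 7*p + 6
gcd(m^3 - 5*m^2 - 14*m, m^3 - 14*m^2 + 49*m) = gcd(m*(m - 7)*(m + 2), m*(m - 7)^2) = m^2 - 7*m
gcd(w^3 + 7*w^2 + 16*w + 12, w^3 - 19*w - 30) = w^2 + 5*w + 6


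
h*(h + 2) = h^2 + 2*h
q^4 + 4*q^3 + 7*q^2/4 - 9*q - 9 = (q - 3/2)*(q + 3/2)*(q + 2)^2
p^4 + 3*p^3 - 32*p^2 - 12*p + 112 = (p - 4)*(p - 2)*(p + 2)*(p + 7)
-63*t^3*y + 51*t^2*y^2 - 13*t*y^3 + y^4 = y*(-7*t + y)*(-3*t + y)^2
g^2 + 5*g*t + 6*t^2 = (g + 2*t)*(g + 3*t)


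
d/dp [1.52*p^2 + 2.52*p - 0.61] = 3.04*p + 2.52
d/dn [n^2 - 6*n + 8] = 2*n - 6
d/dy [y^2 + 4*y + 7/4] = 2*y + 4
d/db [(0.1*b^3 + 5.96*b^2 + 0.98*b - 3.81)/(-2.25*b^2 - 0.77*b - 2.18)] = (-0.225*b^4 - 0.154*b^3 - 3.0382*b^2 - 43.1306*b - 5.0701)/(5.0625*b^4 + 3.465*b^3 + 10.4029*b^2 + 3.3572*b + 4.7524)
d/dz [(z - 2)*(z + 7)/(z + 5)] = (z^2 + 10*z + 39)/(z^2 + 10*z + 25)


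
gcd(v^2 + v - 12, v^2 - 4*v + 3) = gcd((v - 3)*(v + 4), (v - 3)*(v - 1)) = v - 3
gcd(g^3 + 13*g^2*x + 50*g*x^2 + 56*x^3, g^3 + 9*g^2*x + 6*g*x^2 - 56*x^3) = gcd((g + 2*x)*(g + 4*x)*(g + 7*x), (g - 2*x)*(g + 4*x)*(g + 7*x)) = g^2 + 11*g*x + 28*x^2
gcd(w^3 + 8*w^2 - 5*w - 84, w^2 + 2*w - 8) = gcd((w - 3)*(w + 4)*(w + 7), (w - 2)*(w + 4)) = w + 4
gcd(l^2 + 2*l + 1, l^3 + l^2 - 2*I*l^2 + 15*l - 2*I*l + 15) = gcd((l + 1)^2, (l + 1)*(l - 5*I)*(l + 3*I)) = l + 1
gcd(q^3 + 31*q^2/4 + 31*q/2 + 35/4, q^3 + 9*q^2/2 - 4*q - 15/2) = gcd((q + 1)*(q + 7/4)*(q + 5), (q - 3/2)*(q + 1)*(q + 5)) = q^2 + 6*q + 5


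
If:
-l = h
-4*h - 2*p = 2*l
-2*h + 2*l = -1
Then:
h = 1/4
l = -1/4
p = -1/4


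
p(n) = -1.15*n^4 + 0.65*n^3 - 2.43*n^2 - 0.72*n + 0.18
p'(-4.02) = 349.17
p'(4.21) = -329.86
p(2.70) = -67.80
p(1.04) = -3.81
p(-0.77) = -1.41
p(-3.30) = -183.65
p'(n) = -4.6*n^3 + 1.95*n^2 - 4.86*n - 0.72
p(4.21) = -358.68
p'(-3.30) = 201.86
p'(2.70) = -90.17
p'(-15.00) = 16035.93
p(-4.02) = -378.75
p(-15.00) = -60948.27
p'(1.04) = -8.84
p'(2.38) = -63.26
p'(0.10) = -1.19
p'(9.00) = -3239.91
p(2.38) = -43.43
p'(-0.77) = 6.28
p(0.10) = 0.08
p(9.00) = -7274.43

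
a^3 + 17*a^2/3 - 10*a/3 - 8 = (a - 4/3)*(a + 1)*(a + 6)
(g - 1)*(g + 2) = g^2 + g - 2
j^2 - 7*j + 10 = (j - 5)*(j - 2)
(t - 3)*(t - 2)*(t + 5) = t^3 - 19*t + 30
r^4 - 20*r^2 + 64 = (r - 4)*(r - 2)*(r + 2)*(r + 4)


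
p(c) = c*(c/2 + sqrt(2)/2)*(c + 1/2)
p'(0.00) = 0.35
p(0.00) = 0.00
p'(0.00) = 0.35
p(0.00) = 0.00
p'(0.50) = 1.69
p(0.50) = 0.48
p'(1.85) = 9.03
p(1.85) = 7.10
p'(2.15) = 11.40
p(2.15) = 10.15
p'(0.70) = 2.43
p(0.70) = 0.89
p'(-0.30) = -0.09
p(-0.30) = -0.03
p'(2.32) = 12.87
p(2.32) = 12.22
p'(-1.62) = 1.19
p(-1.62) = -0.19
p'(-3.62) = 13.08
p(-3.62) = -12.46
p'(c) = c*(c/2 + sqrt(2)/2) + c*(c + 1/2)/2 + (c/2 + sqrt(2)/2)*(c + 1/2)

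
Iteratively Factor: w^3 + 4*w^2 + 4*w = (w)*(w^2 + 4*w + 4) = w*(w + 2)*(w + 2)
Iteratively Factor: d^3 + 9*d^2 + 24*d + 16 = (d + 4)*(d^2 + 5*d + 4) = (d + 4)^2*(d + 1)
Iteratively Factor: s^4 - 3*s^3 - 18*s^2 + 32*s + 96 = (s + 3)*(s^3 - 6*s^2 + 32) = (s - 4)*(s + 3)*(s^2 - 2*s - 8) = (s - 4)*(s + 2)*(s + 3)*(s - 4)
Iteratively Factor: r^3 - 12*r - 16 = (r - 4)*(r^2 + 4*r + 4) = (r - 4)*(r + 2)*(r + 2)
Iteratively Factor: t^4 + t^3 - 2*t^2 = (t)*(t^3 + t^2 - 2*t) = t*(t + 2)*(t^2 - t) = t*(t - 1)*(t + 2)*(t)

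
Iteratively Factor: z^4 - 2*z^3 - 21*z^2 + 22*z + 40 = (z - 2)*(z^3 - 21*z - 20) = (z - 5)*(z - 2)*(z^2 + 5*z + 4) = (z - 5)*(z - 2)*(z + 4)*(z + 1)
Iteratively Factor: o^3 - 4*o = (o)*(o^2 - 4) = o*(o + 2)*(o - 2)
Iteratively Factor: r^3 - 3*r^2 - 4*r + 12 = (r - 3)*(r^2 - 4) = (r - 3)*(r - 2)*(r + 2)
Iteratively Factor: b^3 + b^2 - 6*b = (b)*(b^2 + b - 6) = b*(b - 2)*(b + 3)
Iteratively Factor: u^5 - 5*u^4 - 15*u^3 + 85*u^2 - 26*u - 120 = (u - 2)*(u^4 - 3*u^3 - 21*u^2 + 43*u + 60) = (u - 3)*(u - 2)*(u^3 - 21*u - 20) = (u - 5)*(u - 3)*(u - 2)*(u^2 + 5*u + 4) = (u - 5)*(u - 3)*(u - 2)*(u + 4)*(u + 1)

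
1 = 1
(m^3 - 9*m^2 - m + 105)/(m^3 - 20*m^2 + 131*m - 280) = (m + 3)/(m - 8)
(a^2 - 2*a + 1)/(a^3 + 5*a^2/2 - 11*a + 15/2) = 2*(a - 1)/(2*a^2 + 7*a - 15)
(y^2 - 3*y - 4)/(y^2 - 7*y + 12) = (y + 1)/(y - 3)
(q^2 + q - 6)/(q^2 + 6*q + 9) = (q - 2)/(q + 3)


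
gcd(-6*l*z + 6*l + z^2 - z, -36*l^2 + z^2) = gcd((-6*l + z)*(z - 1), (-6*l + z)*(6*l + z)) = -6*l + z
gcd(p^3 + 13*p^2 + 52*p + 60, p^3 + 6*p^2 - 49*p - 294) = p + 6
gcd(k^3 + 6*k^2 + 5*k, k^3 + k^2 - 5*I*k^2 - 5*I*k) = k^2 + k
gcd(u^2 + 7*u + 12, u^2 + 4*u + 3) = u + 3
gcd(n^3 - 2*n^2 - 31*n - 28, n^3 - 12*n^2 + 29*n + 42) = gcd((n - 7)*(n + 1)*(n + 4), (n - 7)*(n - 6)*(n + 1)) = n^2 - 6*n - 7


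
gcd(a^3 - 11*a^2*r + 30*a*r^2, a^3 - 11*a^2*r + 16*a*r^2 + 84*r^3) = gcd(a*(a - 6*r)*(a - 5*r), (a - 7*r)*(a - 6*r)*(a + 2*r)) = -a + 6*r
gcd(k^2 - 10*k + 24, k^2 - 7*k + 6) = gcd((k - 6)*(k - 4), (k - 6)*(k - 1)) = k - 6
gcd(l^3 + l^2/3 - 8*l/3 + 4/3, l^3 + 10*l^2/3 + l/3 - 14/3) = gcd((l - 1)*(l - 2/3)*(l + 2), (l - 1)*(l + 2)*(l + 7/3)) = l^2 + l - 2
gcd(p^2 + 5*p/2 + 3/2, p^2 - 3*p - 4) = p + 1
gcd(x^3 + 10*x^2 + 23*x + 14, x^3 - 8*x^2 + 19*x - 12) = 1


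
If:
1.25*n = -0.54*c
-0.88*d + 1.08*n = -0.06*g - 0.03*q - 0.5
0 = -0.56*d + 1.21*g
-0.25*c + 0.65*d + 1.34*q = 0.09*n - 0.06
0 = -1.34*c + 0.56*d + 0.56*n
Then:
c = 0.17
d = 0.48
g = 0.22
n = -0.07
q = -0.25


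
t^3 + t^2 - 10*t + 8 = (t - 2)*(t - 1)*(t + 4)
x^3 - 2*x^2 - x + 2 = (x - 2)*(x - 1)*(x + 1)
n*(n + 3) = n^2 + 3*n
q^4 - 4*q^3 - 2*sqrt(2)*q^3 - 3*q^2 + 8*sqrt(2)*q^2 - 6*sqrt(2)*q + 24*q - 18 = (q - 3)*(q - 1)*(q - 3*sqrt(2))*(q + sqrt(2))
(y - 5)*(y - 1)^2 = y^3 - 7*y^2 + 11*y - 5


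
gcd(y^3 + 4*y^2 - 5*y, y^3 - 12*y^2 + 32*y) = y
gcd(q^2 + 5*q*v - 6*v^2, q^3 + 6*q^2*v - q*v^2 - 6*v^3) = q^2 + 5*q*v - 6*v^2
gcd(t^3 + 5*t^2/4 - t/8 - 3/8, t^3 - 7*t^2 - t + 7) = t + 1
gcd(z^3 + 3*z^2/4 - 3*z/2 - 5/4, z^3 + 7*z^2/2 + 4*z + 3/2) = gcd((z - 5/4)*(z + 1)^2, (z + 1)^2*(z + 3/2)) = z^2 + 2*z + 1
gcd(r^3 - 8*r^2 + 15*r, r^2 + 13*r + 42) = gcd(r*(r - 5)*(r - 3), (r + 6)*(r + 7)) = 1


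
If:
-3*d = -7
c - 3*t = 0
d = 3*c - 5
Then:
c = 22/9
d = 7/3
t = 22/27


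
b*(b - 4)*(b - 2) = b^3 - 6*b^2 + 8*b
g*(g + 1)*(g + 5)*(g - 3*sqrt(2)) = g^4 - 3*sqrt(2)*g^3 + 6*g^3 - 18*sqrt(2)*g^2 + 5*g^2 - 15*sqrt(2)*g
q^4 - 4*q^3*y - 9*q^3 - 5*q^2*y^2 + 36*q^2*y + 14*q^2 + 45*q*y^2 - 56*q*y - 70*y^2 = (q - 7)*(q - 2)*(q - 5*y)*(q + y)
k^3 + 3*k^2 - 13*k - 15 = (k - 3)*(k + 1)*(k + 5)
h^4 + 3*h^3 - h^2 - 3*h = h*(h - 1)*(h + 1)*(h + 3)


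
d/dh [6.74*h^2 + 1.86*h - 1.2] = 13.48*h + 1.86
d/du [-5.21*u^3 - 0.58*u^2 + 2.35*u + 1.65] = -15.63*u^2 - 1.16*u + 2.35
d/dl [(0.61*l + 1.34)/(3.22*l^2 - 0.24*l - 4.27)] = (1.9642*l^2 - 0.1464*l - (0.61*l + 1.34)*(6.44*l - 0.24) - 2.6047)/(-3.22*l^2 + 0.24*l + 4.27)^2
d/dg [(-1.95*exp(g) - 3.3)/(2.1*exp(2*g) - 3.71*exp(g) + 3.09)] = (4.095*exp(2*g) + 13.86*exp(g) - 18.2685)*exp(g)/(4.41*exp(4*g) - 15.582*exp(3*g) + 26.7421*exp(2*g) - 22.9278*exp(g) + 9.5481)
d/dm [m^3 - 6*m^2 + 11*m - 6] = 3*m^2 - 12*m + 11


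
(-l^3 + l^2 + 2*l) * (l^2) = -l^5 + l^4 + 2*l^3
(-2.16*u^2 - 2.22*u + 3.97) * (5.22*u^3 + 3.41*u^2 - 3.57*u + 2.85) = -11.2752*u^5 - 18.954*u^4 + 20.8644*u^3 + 15.3071*u^2 - 20.4999*u + 11.3145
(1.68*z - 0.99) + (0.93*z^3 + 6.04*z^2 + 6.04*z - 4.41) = 0.93*z^3 + 6.04*z^2 + 7.72*z - 5.4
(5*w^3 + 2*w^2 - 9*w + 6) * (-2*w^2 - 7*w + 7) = -10*w^5 - 39*w^4 + 39*w^3 + 65*w^2 - 105*w + 42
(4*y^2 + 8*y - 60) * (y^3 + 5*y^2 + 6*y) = 4*y^5 + 28*y^4 + 4*y^3 - 252*y^2 - 360*y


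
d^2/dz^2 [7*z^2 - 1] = 14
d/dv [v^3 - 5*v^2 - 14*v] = 3*v^2 - 10*v - 14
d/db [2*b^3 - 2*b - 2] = 6*b^2 - 2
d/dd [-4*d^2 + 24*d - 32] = 24 - 8*d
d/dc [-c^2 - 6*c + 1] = -2*c - 6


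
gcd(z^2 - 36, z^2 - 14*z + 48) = z - 6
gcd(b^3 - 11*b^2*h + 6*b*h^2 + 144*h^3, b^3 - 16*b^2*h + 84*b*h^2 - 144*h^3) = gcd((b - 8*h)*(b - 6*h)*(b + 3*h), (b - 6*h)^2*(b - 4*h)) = b - 6*h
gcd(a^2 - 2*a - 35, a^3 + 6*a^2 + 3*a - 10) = a + 5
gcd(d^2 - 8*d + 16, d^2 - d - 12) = d - 4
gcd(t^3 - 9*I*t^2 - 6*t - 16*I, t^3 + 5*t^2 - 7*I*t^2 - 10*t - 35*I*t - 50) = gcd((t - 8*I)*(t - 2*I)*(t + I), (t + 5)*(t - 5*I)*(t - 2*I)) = t - 2*I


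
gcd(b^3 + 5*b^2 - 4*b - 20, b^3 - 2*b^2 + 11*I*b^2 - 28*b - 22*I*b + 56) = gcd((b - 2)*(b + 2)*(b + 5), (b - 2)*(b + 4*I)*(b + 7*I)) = b - 2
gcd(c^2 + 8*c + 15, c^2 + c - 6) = c + 3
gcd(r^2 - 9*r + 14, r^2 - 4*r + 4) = r - 2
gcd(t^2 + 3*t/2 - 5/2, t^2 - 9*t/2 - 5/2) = 1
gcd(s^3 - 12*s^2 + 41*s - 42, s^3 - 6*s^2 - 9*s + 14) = s - 7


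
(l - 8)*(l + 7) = l^2 - l - 56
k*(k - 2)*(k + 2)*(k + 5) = k^4 + 5*k^3 - 4*k^2 - 20*k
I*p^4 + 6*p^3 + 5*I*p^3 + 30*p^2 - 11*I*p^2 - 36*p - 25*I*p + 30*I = (p + 6)*(p - 5*I)*(p - I)*(I*p - I)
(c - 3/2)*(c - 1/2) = c^2 - 2*c + 3/4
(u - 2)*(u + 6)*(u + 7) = u^3 + 11*u^2 + 16*u - 84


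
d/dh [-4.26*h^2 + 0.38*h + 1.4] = 0.38 - 8.52*h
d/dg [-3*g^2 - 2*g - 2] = -6*g - 2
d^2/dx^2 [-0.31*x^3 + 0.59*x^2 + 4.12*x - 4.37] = 1.18 - 1.86*x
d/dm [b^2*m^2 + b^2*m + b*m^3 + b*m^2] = b*(2*b*m + b + 3*m^2 + 2*m)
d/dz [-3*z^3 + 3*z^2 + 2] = 3*z*(2 - 3*z)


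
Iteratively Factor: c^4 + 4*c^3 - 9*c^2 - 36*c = (c - 3)*(c^3 + 7*c^2 + 12*c) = c*(c - 3)*(c^2 + 7*c + 12) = c*(c - 3)*(c + 4)*(c + 3)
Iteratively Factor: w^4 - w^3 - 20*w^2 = (w + 4)*(w^3 - 5*w^2) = (w - 5)*(w + 4)*(w^2) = w*(w - 5)*(w + 4)*(w)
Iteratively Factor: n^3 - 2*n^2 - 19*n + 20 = (n + 4)*(n^2 - 6*n + 5) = (n - 5)*(n + 4)*(n - 1)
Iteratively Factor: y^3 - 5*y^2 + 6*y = (y - 3)*(y^2 - 2*y) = y*(y - 3)*(y - 2)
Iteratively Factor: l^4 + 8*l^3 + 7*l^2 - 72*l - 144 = (l - 3)*(l^3 + 11*l^2 + 40*l + 48) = (l - 3)*(l + 4)*(l^2 + 7*l + 12) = (l - 3)*(l + 3)*(l + 4)*(l + 4)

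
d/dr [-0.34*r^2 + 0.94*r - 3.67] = 0.94 - 0.68*r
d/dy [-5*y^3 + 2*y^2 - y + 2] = -15*y^2 + 4*y - 1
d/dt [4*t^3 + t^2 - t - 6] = 12*t^2 + 2*t - 1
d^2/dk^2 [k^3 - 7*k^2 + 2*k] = 6*k - 14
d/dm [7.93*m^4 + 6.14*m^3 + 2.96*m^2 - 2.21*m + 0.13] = 31.72*m^3 + 18.42*m^2 + 5.92*m - 2.21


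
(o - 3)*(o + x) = o^2 + o*x - 3*o - 3*x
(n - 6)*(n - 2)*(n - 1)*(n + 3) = n^4 - 6*n^3 - 7*n^2 + 48*n - 36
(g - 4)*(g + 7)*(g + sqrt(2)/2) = g^3 + sqrt(2)*g^2/2 + 3*g^2 - 28*g + 3*sqrt(2)*g/2 - 14*sqrt(2)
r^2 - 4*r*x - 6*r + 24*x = (r - 6)*(r - 4*x)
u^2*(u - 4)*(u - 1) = u^4 - 5*u^3 + 4*u^2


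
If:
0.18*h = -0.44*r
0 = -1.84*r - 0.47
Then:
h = 0.62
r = -0.26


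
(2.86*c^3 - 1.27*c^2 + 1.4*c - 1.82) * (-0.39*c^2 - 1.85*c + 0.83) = -1.1154*c^5 - 4.7957*c^4 + 4.1773*c^3 - 2.9343*c^2 + 4.529*c - 1.5106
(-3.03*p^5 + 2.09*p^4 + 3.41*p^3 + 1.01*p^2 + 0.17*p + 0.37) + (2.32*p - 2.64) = -3.03*p^5 + 2.09*p^4 + 3.41*p^3 + 1.01*p^2 + 2.49*p - 2.27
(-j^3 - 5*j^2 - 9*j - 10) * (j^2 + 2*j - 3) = -j^5 - 7*j^4 - 16*j^3 - 13*j^2 + 7*j + 30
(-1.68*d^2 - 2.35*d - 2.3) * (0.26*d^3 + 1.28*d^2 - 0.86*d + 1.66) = -0.4368*d^5 - 2.7614*d^4 - 2.1612*d^3 - 3.7118*d^2 - 1.923*d - 3.818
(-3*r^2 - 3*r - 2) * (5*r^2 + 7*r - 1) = -15*r^4 - 36*r^3 - 28*r^2 - 11*r + 2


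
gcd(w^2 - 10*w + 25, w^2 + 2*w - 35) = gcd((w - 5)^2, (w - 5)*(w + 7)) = w - 5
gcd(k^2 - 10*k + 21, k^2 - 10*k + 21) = k^2 - 10*k + 21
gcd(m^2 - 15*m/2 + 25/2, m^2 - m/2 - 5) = m - 5/2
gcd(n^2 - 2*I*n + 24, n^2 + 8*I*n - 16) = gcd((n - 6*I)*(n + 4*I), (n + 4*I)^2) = n + 4*I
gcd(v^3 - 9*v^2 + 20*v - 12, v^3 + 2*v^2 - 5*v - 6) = v - 2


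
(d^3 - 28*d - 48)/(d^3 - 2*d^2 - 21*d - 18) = (d^2 + 6*d + 8)/(d^2 + 4*d + 3)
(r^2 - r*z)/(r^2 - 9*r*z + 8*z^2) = r/(r - 8*z)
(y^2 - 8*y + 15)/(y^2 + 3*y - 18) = (y - 5)/(y + 6)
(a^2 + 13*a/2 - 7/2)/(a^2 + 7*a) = (a - 1/2)/a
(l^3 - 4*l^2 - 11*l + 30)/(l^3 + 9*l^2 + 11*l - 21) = (l^2 - 7*l + 10)/(l^2 + 6*l - 7)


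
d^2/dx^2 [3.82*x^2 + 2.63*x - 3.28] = 7.64000000000000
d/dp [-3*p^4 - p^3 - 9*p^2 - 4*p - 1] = -12*p^3 - 3*p^2 - 18*p - 4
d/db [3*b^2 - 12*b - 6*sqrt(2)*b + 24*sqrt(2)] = 6*b - 12 - 6*sqrt(2)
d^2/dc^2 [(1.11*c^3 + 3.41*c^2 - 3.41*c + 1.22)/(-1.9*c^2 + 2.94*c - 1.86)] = (-24.819632*c^3 + 82.299984*c^2 - 54.457056*c + 1.232592)/(6.859*c^6 - 31.8402*c^5 + 69.41232*c^4 - 87.751944*c^3 + 67.951008*c^2 - 30.513672*c + 6.434856)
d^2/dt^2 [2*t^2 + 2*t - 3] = 4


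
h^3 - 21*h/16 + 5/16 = (h - 1)*(h - 1/4)*(h + 5/4)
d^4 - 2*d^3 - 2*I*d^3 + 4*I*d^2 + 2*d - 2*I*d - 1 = (d - I)^2*(-I*d + I)*(I*d - I)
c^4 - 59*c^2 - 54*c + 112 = (c - 8)*(c - 1)*(c + 2)*(c + 7)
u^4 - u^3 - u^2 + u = u*(u - 1)^2*(u + 1)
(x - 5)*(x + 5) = x^2 - 25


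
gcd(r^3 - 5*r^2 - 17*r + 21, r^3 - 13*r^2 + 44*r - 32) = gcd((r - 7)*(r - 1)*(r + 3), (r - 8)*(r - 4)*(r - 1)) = r - 1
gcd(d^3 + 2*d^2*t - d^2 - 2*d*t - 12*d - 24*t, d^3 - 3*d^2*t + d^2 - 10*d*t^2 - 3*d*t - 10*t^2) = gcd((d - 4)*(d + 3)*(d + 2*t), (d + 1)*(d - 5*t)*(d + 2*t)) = d + 2*t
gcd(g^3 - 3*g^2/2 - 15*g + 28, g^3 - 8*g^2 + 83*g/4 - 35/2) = g^2 - 11*g/2 + 7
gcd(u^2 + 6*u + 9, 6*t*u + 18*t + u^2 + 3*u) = u + 3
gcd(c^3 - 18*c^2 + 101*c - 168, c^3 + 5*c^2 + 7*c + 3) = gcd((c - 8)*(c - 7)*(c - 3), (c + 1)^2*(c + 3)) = 1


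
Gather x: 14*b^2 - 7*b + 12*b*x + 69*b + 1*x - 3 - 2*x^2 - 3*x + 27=14*b^2 + 62*b - 2*x^2 + x*(12*b - 2) + 24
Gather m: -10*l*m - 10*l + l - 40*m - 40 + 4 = -9*l + m*(-10*l - 40) - 36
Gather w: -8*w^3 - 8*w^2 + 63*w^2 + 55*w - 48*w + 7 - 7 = -8*w^3 + 55*w^2 + 7*w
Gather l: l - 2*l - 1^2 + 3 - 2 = -l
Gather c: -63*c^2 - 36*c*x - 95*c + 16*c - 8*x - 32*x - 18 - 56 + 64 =-63*c^2 + c*(-36*x - 79) - 40*x - 10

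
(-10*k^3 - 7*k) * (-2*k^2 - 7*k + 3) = 20*k^5 + 70*k^4 - 16*k^3 + 49*k^2 - 21*k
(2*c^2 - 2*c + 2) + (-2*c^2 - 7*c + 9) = 11 - 9*c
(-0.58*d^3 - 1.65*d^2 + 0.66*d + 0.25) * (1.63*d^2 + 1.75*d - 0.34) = -0.9454*d^5 - 3.7045*d^4 - 1.6145*d^3 + 2.1235*d^2 + 0.2131*d - 0.085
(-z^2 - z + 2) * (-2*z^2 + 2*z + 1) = 2*z^4 - 7*z^2 + 3*z + 2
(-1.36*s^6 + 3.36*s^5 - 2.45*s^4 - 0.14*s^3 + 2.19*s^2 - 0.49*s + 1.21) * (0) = 0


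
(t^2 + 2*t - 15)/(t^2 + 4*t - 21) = (t + 5)/(t + 7)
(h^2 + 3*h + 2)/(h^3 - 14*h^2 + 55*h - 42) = (h^2 + 3*h + 2)/(h^3 - 14*h^2 + 55*h - 42)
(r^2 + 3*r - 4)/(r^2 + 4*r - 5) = (r + 4)/(r + 5)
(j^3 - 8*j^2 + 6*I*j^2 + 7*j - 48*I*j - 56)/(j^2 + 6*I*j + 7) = j - 8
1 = 1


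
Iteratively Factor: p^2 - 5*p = (p - 5)*(p)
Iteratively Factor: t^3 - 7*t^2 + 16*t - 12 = (t - 2)*(t^2 - 5*t + 6) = (t - 3)*(t - 2)*(t - 2)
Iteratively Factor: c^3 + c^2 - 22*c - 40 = (c + 4)*(c^2 - 3*c - 10) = (c - 5)*(c + 4)*(c + 2)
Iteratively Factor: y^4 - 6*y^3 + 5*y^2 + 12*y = (y - 4)*(y^3 - 2*y^2 - 3*y) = y*(y - 4)*(y^2 - 2*y - 3) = y*(y - 4)*(y - 3)*(y + 1)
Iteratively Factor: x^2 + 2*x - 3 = (x - 1)*(x + 3)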